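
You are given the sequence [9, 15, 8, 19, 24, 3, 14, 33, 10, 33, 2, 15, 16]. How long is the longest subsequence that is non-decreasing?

Track the smallest tail for each achievable length (allowing ties):
9 → extends → [9]
15 → extends → [9, 15]
8 → replaces 9 → [8, 15]
19 → extends → [8, 15, 19]
24 → extends → [8, 15, 19, 24]
3 → replaces 8 → [3, 15, 19, 24]
14 → replaces 15 → [3, 14, 19, 24]
33 → extends → [3, 14, 19, 24, 33]
10 → replaces 14 → [3, 10, 19, 24, 33]
33 → extends → [3, 10, 19, 24, 33, 33]
2 → replaces 3 → [2, 10, 19, 24, 33, 33]
15 → replaces 19 → [2, 10, 15, 24, 33, 33]
16 → replaces 24 → [2, 10, 15, 16, 33, 33]
Six tails, so the longest non-decreasing subsequence has length 6 (e.g. 9, 15, 19, 24, 33, 33).

6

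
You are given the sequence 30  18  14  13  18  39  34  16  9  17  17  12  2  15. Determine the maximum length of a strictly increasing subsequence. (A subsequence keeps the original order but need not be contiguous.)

3

Track the smallest tail for each achievable length (strict):
30 → extends → [30]
18 → replaces 30 → [18]
14 → replaces 18 → [14]
13 → replaces 14 → [13]
18 → extends → [13, 18]
39 → extends → [13, 18, 39]
34 → replaces 39 → [13, 18, 34]
16 → replaces 18 → [13, 16, 34]
9 → replaces 13 → [9, 16, 34]
17 → replaces 34 → [9, 16, 17]
17 → already a tail → [9, 16, 17]
12 → replaces 16 → [9, 12, 17]
2 → replaces 9 → [2, 12, 17]
15 → replaces 17 → [2, 12, 15]
Three tails, so the longest strictly increasing subsequence has length 3 (e.g. 14, 18, 39).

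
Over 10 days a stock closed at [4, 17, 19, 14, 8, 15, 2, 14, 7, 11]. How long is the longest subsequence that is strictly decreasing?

Let dp[i] be the longest strictly decreasing subsequence ending at i:
i:      1  2  3  4  5  6  7  8  9 10
a[i]:   4 17 19 14  8 15  2 14  7 11
dp:     1  1  1  2  3  2  4  3  4  4
Maximum is 4.

4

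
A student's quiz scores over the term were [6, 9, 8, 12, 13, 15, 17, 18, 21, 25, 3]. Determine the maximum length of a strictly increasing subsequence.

Let dp[i] be the length of the longest such subsequence ending at index i:
i:      1  2  3  4  5  6  7  8  9 10 11
a[i]:   6  9  8 12 13 15 17 18 21 25  3
dp:     1  2  2  3  4  5  6  7  8  9  1
Maximum dp value is 9.

9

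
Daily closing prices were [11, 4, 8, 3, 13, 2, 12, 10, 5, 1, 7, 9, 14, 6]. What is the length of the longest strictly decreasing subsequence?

5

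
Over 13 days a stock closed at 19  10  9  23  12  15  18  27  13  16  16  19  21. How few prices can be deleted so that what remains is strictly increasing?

7

Fewest deletions = n − (longest strictly increasing subsequence).
Patience tails:
19 → extends → [19]
10 → replaces 19 → [10]
9 → replaces 10 → [9]
23 → extends → [9, 23]
12 → replaces 23 → [9, 12]
15 → extends → [9, 12, 15]
18 → extends → [9, 12, 15, 18]
27 → extends → [9, 12, 15, 18, 27]
13 → replaces 15 → [9, 12, 13, 18, 27]
16 → replaces 18 → [9, 12, 13, 16, 27]
16 → already a tail → [9, 12, 13, 16, 27]
19 → replaces 27 → [9, 12, 13, 16, 19]
21 → extends → [9, 12, 13, 16, 19, 21]
Longest strictly increasing subsequence has length 6, so deletions = 13 − 6 = 7.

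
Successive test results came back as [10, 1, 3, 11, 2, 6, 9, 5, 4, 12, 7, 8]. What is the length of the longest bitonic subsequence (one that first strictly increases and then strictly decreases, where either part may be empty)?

inc[i] = longest strictly increasing subsequence ending at i; dec[i] = longest strictly decreasing subsequence starting at i:
i:      1  2  3  4  5  6  7  8  9 10 11 12
a[i]:  10  1  3 11  2  6  9  5  4 12  7  8
inc:    1  1  2  3  2  3  4  3  3  5  4  5
dec:    4  1  2  4  1  3  3  2  1  2  1  1
Best peak at i=4 (value 11): inc=3, dec=4, length 3+4−1 = 6.

6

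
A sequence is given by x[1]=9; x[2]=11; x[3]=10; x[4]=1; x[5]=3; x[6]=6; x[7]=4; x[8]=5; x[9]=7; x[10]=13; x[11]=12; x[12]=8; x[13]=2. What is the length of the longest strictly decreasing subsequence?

Let dp[i] be the longest strictly decreasing subsequence ending at i:
i:      1  2  3  4  5  6  7  8  9 10 11 12 13
x[i]:   9 11 10  1  3  6  4  5  7 13 12  8  2
dp:     1  1  2  3  3  3  4  4  3  1  2  3  5
Maximum is 5.

5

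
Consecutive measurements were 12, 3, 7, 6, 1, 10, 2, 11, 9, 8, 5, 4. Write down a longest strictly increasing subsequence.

3, 7, 10, 11

Patience tails give the LIS length; then backtrack through the dp parents:
12 → extends → [12]
3 → replaces 12 → [3]
7 → extends → [3, 7]
6 → replaces 7 → [3, 6]
1 → replaces 3 → [1, 6]
10 → extends → [1, 6, 10]
2 → replaces 6 → [1, 2, 10]
11 → extends → [1, 2, 10, 11]
9 → replaces 10 → [1, 2, 9, 11]
8 → replaces 9 → [1, 2, 8, 11]
5 → replaces 8 → [1, 2, 5, 11]
4 → replaces 5 → [1, 2, 4, 11]
Length 4; one witness is 3, 7, 10, 11.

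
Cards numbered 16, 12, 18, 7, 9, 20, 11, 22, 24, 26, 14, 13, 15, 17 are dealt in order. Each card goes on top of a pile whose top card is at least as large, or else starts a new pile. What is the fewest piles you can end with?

6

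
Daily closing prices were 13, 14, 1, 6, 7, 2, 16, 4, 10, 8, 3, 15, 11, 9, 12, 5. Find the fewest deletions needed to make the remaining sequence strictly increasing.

10

Fewest deletions = n − (longest strictly increasing subsequence).
Patience tails:
13 → extends → [13]
14 → extends → [13, 14]
1 → replaces 13 → [1, 14]
6 → replaces 14 → [1, 6]
7 → extends → [1, 6, 7]
2 → replaces 6 → [1, 2, 7]
16 → extends → [1, 2, 7, 16]
4 → replaces 7 → [1, 2, 4, 16]
10 → replaces 16 → [1, 2, 4, 10]
8 → replaces 10 → [1, 2, 4, 8]
3 → replaces 4 → [1, 2, 3, 8]
15 → extends → [1, 2, 3, 8, 15]
11 → replaces 15 → [1, 2, 3, 8, 11]
9 → replaces 11 → [1, 2, 3, 8, 9]
12 → extends → [1, 2, 3, 8, 9, 12]
5 → replaces 8 → [1, 2, 3, 5, 9, 12]
Longest strictly increasing subsequence has length 6, so deletions = 16 − 6 = 10.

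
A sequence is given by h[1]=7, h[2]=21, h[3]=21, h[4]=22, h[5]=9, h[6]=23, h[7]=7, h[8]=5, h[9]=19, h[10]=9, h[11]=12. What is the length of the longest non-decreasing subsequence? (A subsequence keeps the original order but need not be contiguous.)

5

Track the smallest tail for each achievable length (allowing ties):
7 → extends → [7]
21 → extends → [7, 21]
21 → extends → [7, 21, 21]
22 → extends → [7, 21, 21, 22]
9 → replaces 21 → [7, 9, 21, 22]
23 → extends → [7, 9, 21, 22, 23]
7 → replaces 9 → [7, 7, 21, 22, 23]
5 → replaces 7 → [5, 7, 21, 22, 23]
19 → replaces 21 → [5, 7, 19, 22, 23]
9 → replaces 19 → [5, 7, 9, 22, 23]
12 → replaces 22 → [5, 7, 9, 12, 23]
Five tails, so the longest non-decreasing subsequence has length 5 (e.g. 7, 21, 21, 22, 23).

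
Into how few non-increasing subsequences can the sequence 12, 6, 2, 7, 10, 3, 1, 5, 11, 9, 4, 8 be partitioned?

4

Place each on the leftmost legal pile:
12 → new pile 1 (tops now [12])
6 → pile 1 (tops now [6])
2 → pile 1 (tops now [2])
7 → new pile 2 (tops now [2, 7])
10 → new pile 3 (tops now [2, 7, 10])
3 → pile 2 (tops now [2, 3, 10])
1 → pile 1 (tops now [1, 3, 10])
5 → pile 3 (tops now [1, 3, 5])
11 → new pile 4 (tops now [1, 3, 5, 11])
9 → pile 4 (tops now [1, 3, 5, 9])
4 → pile 3 (tops now [1, 3, 4, 9])
8 → pile 4 (tops now [1, 3, 4, 8])
Four piles.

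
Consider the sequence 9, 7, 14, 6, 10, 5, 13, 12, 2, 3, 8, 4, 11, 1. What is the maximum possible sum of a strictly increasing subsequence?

32

Let S[i] be the best sum of a strictly increasing subsequence ending at i:
i:      1  2  3  4  5  6  7  8  9 10 11 12 13 14
a[i]:   9  7 14  6 10  5 13 12  2  3  8  4 11  1
S:      9  7 23  6 19  5 32 31  2  5 15  9 30  1
Maximum is 32 (e.g. 9 + 10 + 13).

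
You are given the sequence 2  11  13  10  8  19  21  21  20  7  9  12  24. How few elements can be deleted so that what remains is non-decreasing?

6

Fewest deletions = n − (longest non-decreasing subsequence).
Patience tails:
2 → extends → [2]
11 → extends → [2, 11]
13 → extends → [2, 11, 13]
10 → replaces 11 → [2, 10, 13]
8 → replaces 10 → [2, 8, 13]
19 → extends → [2, 8, 13, 19]
21 → extends → [2, 8, 13, 19, 21]
21 → extends → [2, 8, 13, 19, 21, 21]
20 → replaces 21 → [2, 8, 13, 19, 20, 21]
7 → replaces 8 → [2, 7, 13, 19, 20, 21]
9 → replaces 13 → [2, 7, 9, 19, 20, 21]
12 → replaces 19 → [2, 7, 9, 12, 20, 21]
24 → extends → [2, 7, 9, 12, 20, 21, 24]
Longest non-decreasing subsequence has length 7, so deletions = 13 − 7 = 6.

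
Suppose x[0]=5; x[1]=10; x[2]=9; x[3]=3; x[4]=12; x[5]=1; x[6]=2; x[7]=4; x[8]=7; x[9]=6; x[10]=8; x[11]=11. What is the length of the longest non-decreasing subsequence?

6

Let dp[i] be the length of the longest such subsequence ending at index i:
i:      0  1  2  3  4  5  6  7  8  9 10 11
x[i]:   5 10  9  3 12  1  2  4  7  6  8 11
dp:     1  2  2  1  3  1  2  3  4  4  5  6
Maximum dp value is 6.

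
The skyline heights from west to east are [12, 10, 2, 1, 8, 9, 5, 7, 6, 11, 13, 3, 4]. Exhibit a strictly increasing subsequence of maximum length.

2, 8, 9, 11, 13

Patience tails give the LIS length; then backtrack through the dp parents:
12 → extends → [12]
10 → replaces 12 → [10]
2 → replaces 10 → [2]
1 → replaces 2 → [1]
8 → extends → [1, 8]
9 → extends → [1, 8, 9]
5 → replaces 8 → [1, 5, 9]
7 → replaces 9 → [1, 5, 7]
6 → replaces 7 → [1, 5, 6]
11 → extends → [1, 5, 6, 11]
13 → extends → [1, 5, 6, 11, 13]
3 → replaces 5 → [1, 3, 6, 11, 13]
4 → replaces 6 → [1, 3, 4, 11, 13]
Length 5; one witness is 2, 8, 9, 11, 13.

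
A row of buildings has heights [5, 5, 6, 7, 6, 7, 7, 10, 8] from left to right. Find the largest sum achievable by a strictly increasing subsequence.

28

Let S[i] be the best sum of a strictly increasing subsequence ending at i:
i:      1  2  3  4  5  6  7  8  9
a[i]:   5  5  6  7  6  7  7 10  8
S:      5  5 11 18 11 18 18 28 26
Maximum is 28 (e.g. 5 + 6 + 7 + 10).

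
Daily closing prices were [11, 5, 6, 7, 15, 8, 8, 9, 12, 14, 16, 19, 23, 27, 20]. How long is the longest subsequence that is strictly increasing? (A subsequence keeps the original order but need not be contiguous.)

Let dp[i] be the length of the longest such subsequence ending at index i:
i:      1  2  3  4  5  6  7  8  9 10 11 12 13 14 15
a[i]:  11  5  6  7 15  8  8  9 12 14 16 19 23 27 20
dp:     1  1  2  3  4  4  4  5  6  7  8  9 10 11 10
Maximum dp value is 11.

11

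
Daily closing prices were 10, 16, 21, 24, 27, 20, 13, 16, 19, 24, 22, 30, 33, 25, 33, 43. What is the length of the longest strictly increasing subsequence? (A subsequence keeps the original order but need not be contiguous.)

Let dp[i] be the length of the longest such subsequence ending at index i:
i:      1  2  3  4  5  6  7  8  9 10 11 12 13 14 15 16
a[i]:  10 16 21 24 27 20 13 16 19 24 22 30 33 25 33 43
dp:     1  2  3  4  5  3  2  3  4  5  5  6  7  6  7  8
Maximum dp value is 8.

8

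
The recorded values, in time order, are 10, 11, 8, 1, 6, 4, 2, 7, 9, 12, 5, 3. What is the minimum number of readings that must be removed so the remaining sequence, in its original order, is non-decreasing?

Fewest deletions = n − (longest non-decreasing subsequence).
i:      1  2  3  4  5  6  7  8  9 10 11 12
a[i]:  10 11  8  1  6  4  2  7  9 12  5  3
dp:     1  2  1  1  2  2  2  3  4  5  3  3
max dp = 5, so deletions = 12 − 5 = 7.

7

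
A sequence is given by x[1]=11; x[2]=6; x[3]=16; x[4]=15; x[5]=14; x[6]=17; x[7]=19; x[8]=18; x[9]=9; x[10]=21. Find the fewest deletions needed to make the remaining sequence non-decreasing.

Fewest deletions = n − (longest non-decreasing subsequence).
i:      1  2  3  4  5  6  7  8  9 10
x[i]:  11  6 16 15 14 17 19 18  9 21
dp:     1  1  2  2  2  3  4  4  2  5
max dp = 5, so deletions = 10 − 5 = 5.

5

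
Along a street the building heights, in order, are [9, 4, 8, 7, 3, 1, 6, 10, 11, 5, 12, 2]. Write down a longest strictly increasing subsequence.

4, 8, 10, 11, 12

Patience tails give the LIS length; then backtrack through the dp parents:
9 → extends → [9]
4 → replaces 9 → [4]
8 → extends → [4, 8]
7 → replaces 8 → [4, 7]
3 → replaces 4 → [3, 7]
1 → replaces 3 → [1, 7]
6 → replaces 7 → [1, 6]
10 → extends → [1, 6, 10]
11 → extends → [1, 6, 10, 11]
5 → replaces 6 → [1, 5, 10, 11]
12 → extends → [1, 5, 10, 11, 12]
2 → replaces 5 → [1, 2, 10, 11, 12]
Length 5; one witness is 4, 8, 10, 11, 12.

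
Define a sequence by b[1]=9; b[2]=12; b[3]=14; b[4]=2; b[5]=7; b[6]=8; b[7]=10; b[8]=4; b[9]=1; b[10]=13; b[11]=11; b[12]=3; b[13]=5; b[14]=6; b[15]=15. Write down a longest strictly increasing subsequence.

Patience tails give the LIS length; then backtrack through the dp parents:
9 → extends → [9]
12 → extends → [9, 12]
14 → extends → [9, 12, 14]
2 → replaces 9 → [2, 12, 14]
7 → replaces 12 → [2, 7, 14]
8 → replaces 14 → [2, 7, 8]
10 → extends → [2, 7, 8, 10]
4 → replaces 7 → [2, 4, 8, 10]
1 → replaces 2 → [1, 4, 8, 10]
13 → extends → [1, 4, 8, 10, 13]
11 → replaces 13 → [1, 4, 8, 10, 11]
3 → replaces 4 → [1, 3, 8, 10, 11]
5 → replaces 8 → [1, 3, 5, 10, 11]
6 → replaces 10 → [1, 3, 5, 6, 11]
15 → extends → [1, 3, 5, 6, 11, 15]
Length 6; one witness is 2, 7, 8, 10, 13, 15.

2, 7, 8, 10, 13, 15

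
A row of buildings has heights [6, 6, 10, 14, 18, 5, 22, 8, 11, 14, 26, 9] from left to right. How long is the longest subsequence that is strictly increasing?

Track the smallest tail for each achievable length (strict):
6 → extends → [6]
6 → already a tail → [6]
10 → extends → [6, 10]
14 → extends → [6, 10, 14]
18 → extends → [6, 10, 14, 18]
5 → replaces 6 → [5, 10, 14, 18]
22 → extends → [5, 10, 14, 18, 22]
8 → replaces 10 → [5, 8, 14, 18, 22]
11 → replaces 14 → [5, 8, 11, 18, 22]
14 → replaces 18 → [5, 8, 11, 14, 22]
26 → extends → [5, 8, 11, 14, 22, 26]
9 → replaces 11 → [5, 8, 9, 14, 22, 26]
Six tails, so the longest strictly increasing subsequence has length 6 (e.g. 6, 10, 14, 18, 22, 26).

6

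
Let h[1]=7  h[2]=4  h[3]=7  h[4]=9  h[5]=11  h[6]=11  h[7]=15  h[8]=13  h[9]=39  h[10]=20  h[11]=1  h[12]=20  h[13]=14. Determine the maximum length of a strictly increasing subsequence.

Track the smallest tail for each achievable length (strict):
7 → extends → [7]
4 → replaces 7 → [4]
7 → extends → [4, 7]
9 → extends → [4, 7, 9]
11 → extends → [4, 7, 9, 11]
11 → already a tail → [4, 7, 9, 11]
15 → extends → [4, 7, 9, 11, 15]
13 → replaces 15 → [4, 7, 9, 11, 13]
39 → extends → [4, 7, 9, 11, 13, 39]
20 → replaces 39 → [4, 7, 9, 11, 13, 20]
1 → replaces 4 → [1, 7, 9, 11, 13, 20]
20 → already a tail → [1, 7, 9, 11, 13, 20]
14 → replaces 20 → [1, 7, 9, 11, 13, 14]
Six tails, so the longest strictly increasing subsequence has length 6 (e.g. 4, 7, 9, 11, 15, 39).

6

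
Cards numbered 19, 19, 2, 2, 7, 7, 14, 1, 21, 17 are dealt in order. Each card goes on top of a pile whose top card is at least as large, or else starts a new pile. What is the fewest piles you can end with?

Place each on the leftmost legal pile:
19 → new pile 1 (tops now [19])
19 → pile 1 (tops now [19])
2 → pile 1 (tops now [2])
2 → pile 1 (tops now [2])
7 → new pile 2 (tops now [2, 7])
7 → pile 2 (tops now [2, 7])
14 → new pile 3 (tops now [2, 7, 14])
1 → pile 1 (tops now [1, 7, 14])
21 → new pile 4 (tops now [1, 7, 14, 21])
17 → pile 4 (tops now [1, 7, 14, 17])
Four piles.

4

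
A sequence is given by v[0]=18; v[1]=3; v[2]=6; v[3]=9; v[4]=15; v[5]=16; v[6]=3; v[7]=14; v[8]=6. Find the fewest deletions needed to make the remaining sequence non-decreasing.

Fewest deletions = n − (longest non-decreasing subsequence).
i:      0  1  2  3  4  5  6  7  8
v[i]:  18  3  6  9 15 16  3 14  6
dp:     1  1  2  3  4  5  2  4  3
max dp = 5, so deletions = 9 − 5 = 4.

4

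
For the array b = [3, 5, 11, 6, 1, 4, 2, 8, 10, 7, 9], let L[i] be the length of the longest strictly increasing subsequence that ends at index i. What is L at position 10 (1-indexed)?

4

dp[i] = 1 + max{dp[j] : j<i, b[j]<b[i]} (or 1 if no such j):
i:      1  2  3  4  5  6  7  8  9 10 11
b[i]:   3  5 11  6  1  4  2  8 10  7  9
dp:     1  2  3  3  1  2  2  4  5  4  5
At index 10 the value is 4.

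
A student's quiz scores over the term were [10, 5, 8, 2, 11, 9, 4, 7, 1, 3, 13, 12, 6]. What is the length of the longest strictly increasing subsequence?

Let dp[i] be the length of the longest such subsequence ending at index i:
i:      1  2  3  4  5  6  7  8  9 10 11 12 13
a[i]:  10  5  8  2 11  9  4  7  1  3 13 12  6
dp:     1  1  2  1  3  3  2  3  1  2  4  4  3
Maximum dp value is 4.

4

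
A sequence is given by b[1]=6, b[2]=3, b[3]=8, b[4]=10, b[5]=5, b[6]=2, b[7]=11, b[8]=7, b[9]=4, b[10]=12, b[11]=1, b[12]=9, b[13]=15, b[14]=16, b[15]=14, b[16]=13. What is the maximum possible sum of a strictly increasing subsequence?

78

Let S[i] be the best sum of a strictly increasing subsequence ending at i:
i:      1  2  3  4  5  6  7  8  9 10 11 12 13 14 15 16
b[i]:   6  3  8 10  5  2 11  7  4 12  1  9 15 16 14 13
S:      6  3 14 24  8  2 35 15  7 47  1 24 62 78 61 60
Maximum is 78 (e.g. 6 + 8 + 10 + 11 + 12 + 15 + 16).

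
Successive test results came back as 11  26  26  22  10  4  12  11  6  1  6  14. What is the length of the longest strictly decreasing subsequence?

6

Negate each value so 'decreasing' becomes 'increasing', then run patience tails on the negated sequence:
-11 → extends → [-11]
-26 → replaces -11 → [-26]
-26 → already a tail → [-26]
-22 → extends → [-26, -22]
-10 → extends → [-26, -22, -10]
-4 → extends → [-26, -22, -10, -4]
-12 → replaces -10 → [-26, -22, -12, -4]
-11 → replaces -4 → [-26, -22, -12, -11]
-6 → extends → [-26, -22, -12, -11, -6]
-1 → extends → [-26, -22, -12, -11, -6, -1]
-6 → already a tail → [-26, -22, -12, -11, -6, -1]
-14 → replaces -12 → [-26, -22, -14, -11, -6, -1]
Six tails, so the longest strictly decreasing subsequence of the original has length 6.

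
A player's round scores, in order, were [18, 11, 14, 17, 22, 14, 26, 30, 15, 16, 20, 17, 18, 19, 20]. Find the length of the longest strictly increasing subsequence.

8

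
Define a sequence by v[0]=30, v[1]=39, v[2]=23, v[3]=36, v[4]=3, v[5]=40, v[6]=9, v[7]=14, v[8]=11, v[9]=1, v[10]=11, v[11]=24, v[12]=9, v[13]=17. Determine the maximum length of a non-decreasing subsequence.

Let dp[i] be the length of the longest such subsequence ending at index i:
i:      0  1  2  3  4  5  6  7  8  9 10 11 12 13
v[i]:  30 39 23 36  3 40  9 14 11  1 11 24  9 17
dp:     1  2  1  2  1  3  2  3  3  1  4  5  3  5
Maximum dp value is 5.

5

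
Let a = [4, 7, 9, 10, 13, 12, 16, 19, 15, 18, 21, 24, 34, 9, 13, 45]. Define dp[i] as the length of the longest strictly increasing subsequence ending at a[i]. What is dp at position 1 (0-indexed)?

2

dp[i] = 1 + max{dp[j] : j<i, a[j]<a[i]} (or 1 if no such j):
i:      0  1  2  3  4  5  6  7  8  9 10 11 12 13 14 15
a[i]:   4  7  9 10 13 12 16 19 15 18 21 24 34  9 13 45
dp:     1  2  3  4  5  5  6  7  6  7  8  9 10  3  6 11
At index 1 the value is 2.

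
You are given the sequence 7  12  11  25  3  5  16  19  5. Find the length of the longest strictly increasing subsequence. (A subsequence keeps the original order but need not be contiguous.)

4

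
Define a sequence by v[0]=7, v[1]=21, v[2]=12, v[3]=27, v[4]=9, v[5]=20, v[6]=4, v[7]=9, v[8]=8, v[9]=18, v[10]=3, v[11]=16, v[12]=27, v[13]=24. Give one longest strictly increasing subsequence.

Patience tails give the LIS length; then backtrack through the dp parents:
7 → extends → [7]
21 → extends → [7, 21]
12 → replaces 21 → [7, 12]
27 → extends → [7, 12, 27]
9 → replaces 12 → [7, 9, 27]
20 → replaces 27 → [7, 9, 20]
4 → replaces 7 → [4, 9, 20]
9 → already a tail → [4, 9, 20]
8 → replaces 9 → [4, 8, 20]
18 → replaces 20 → [4, 8, 18]
3 → replaces 4 → [3, 8, 18]
16 → replaces 18 → [3, 8, 16]
27 → extends → [3, 8, 16, 27]
24 → replaces 27 → [3, 8, 16, 24]
Length 4; one witness is 7, 12, 20, 27.

7, 12, 20, 27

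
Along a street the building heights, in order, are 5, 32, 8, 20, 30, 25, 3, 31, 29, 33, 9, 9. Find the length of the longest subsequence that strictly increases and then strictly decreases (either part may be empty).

7

inc[i] = longest strictly increasing subsequence ending at i; dec[i] = longest strictly decreasing subsequence starting at i:
i:      1  2  3  4  5  6  7  8  9 10 11 12
a[i]:   5 32  8 20 30 25  3 31 29 33  9  9
inc:    1  2  2  3  4  4  1  5  5  6  3  3
dec:    2  4  2  2  3  2  1  3  2  2  1  1
Best peak at i=8 (value 31): inc=5, dec=3, length 5+3−1 = 7.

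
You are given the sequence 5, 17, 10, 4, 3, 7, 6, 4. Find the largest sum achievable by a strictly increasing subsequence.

22

Let S[i] be the best sum of a strictly increasing subsequence ending at i:
i:      1  2  3  4  5  6  7  8
a[i]:   5 17 10  4  3  7  6  4
S:      5 22 15  4  3 12 11  7
Maximum is 22 (e.g. 5 + 17).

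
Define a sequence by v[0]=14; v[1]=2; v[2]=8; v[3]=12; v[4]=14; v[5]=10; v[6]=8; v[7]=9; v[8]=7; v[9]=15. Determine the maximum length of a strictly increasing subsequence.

5

Track the smallest tail for each achievable length (strict):
14 → extends → [14]
2 → replaces 14 → [2]
8 → extends → [2, 8]
12 → extends → [2, 8, 12]
14 → extends → [2, 8, 12, 14]
10 → replaces 12 → [2, 8, 10, 14]
8 → already a tail → [2, 8, 10, 14]
9 → replaces 10 → [2, 8, 9, 14]
7 → replaces 8 → [2, 7, 9, 14]
15 → extends → [2, 7, 9, 14, 15]
Five tails, so the longest strictly increasing subsequence has length 5 (e.g. 2, 8, 12, 14, 15).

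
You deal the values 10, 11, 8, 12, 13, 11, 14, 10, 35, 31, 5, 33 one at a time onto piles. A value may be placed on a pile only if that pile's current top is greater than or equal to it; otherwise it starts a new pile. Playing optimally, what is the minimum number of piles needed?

7

Place each on the leftmost legal pile:
10 → new pile 1 (tops now [10])
11 → new pile 2 (tops now [10, 11])
8 → pile 1 (tops now [8, 11])
12 → new pile 3 (tops now [8, 11, 12])
13 → new pile 4 (tops now [8, 11, 12, 13])
11 → pile 2 (tops now [8, 11, 12, 13])
14 → new pile 5 (tops now [8, 11, 12, 13, 14])
10 → pile 2 (tops now [8, 10, 12, 13, 14])
35 → new pile 6 (tops now [8, 10, 12, 13, 14, 35])
31 → pile 6 (tops now [8, 10, 12, 13, 14, 31])
5 → pile 1 (tops now [5, 10, 12, 13, 14, 31])
33 → new pile 7 (tops now [5, 10, 12, 13, 14, 31, 33])
Seven piles.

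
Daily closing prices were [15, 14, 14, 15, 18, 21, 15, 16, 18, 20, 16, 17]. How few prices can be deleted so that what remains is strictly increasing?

7

Fewest deletions = n − (longest strictly increasing subsequence).
i:      1  2  3  4  5  6  7  8  9 10 11 12
a[i]:  15 14 14 15 18 21 15 16 18 20 16 17
dp:     1  1  1  2  3  4  2  3  4  5  3  4
max dp = 5, so deletions = 12 − 5 = 7.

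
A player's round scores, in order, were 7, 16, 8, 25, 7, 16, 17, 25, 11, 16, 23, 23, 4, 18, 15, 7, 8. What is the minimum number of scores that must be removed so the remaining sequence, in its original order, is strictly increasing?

Fewest deletions = n − (longest strictly increasing subsequence).
Patience tails:
7 → extends → [7]
16 → extends → [7, 16]
8 → replaces 16 → [7, 8]
25 → extends → [7, 8, 25]
7 → already a tail → [7, 8, 25]
16 → replaces 25 → [7, 8, 16]
17 → extends → [7, 8, 16, 17]
25 → extends → [7, 8, 16, 17, 25]
11 → replaces 16 → [7, 8, 11, 17, 25]
16 → replaces 17 → [7, 8, 11, 16, 25]
23 → replaces 25 → [7, 8, 11, 16, 23]
23 → already a tail → [7, 8, 11, 16, 23]
4 → replaces 7 → [4, 8, 11, 16, 23]
18 → replaces 23 → [4, 8, 11, 16, 18]
15 → replaces 16 → [4, 8, 11, 15, 18]
7 → replaces 8 → [4, 7, 11, 15, 18]
8 → replaces 11 → [4, 7, 8, 15, 18]
Longest strictly increasing subsequence has length 5, so deletions = 17 − 5 = 12.

12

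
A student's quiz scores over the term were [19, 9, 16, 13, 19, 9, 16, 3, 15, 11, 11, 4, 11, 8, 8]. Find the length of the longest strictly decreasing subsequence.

Negate each value so 'decreasing' becomes 'increasing', then run patience tails on the negated sequence:
-19 → extends → [-19]
-9 → extends → [-19, -9]
-16 → replaces -9 → [-19, -16]
-13 → extends → [-19, -16, -13]
-19 → already a tail → [-19, -16, -13]
-9 → extends → [-19, -16, -13, -9]
-16 → already a tail → [-19, -16, -13, -9]
-3 → extends → [-19, -16, -13, -9, -3]
-15 → replaces -13 → [-19, -16, -15, -9, -3]
-11 → replaces -9 → [-19, -16, -15, -11, -3]
-11 → already a tail → [-19, -16, -15, -11, -3]
-4 → replaces -3 → [-19, -16, -15, -11, -4]
-11 → already a tail → [-19, -16, -15, -11, -4]
-8 → replaces -4 → [-19, -16, -15, -11, -8]
-8 → already a tail → [-19, -16, -15, -11, -8]
Five tails, so the longest strictly decreasing subsequence of the original has length 5.

5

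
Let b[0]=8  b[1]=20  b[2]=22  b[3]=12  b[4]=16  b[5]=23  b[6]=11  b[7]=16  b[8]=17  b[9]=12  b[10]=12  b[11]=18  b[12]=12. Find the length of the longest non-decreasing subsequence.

6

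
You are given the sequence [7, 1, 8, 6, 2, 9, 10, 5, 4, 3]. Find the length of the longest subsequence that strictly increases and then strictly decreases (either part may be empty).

inc[i] = longest strictly increasing subsequence ending at i; dec[i] = longest strictly decreasing subsequence starting at i:
i:      1  2  3  4  5  6  7  8  9 10
a[i]:   7  1  8  6  2  9 10  5  4  3
inc:    1  1  2  2  2  3  4  3  3  3
dec:    5  1  5  4  1  4  4  3  2  1
Best peak at i=7 (value 10): inc=4, dec=4, length 4+4−1 = 7.

7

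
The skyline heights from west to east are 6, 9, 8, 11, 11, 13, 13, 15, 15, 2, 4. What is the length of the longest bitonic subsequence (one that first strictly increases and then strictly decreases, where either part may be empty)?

6

inc[i] = longest strictly increasing subsequence ending at i; dec[i] = longest strictly decreasing subsequence starting at i:
i:      1  2  3  4  5  6  7  8  9 10 11
a[i]:   6  9  8 11 11 13 13 15 15  2  4
inc:    1  2  2  3  3  4  4  5  5  1  2
dec:    2  3  2  2  2  2  2  2  2  1  1
Best peak at i=8 (value 15): inc=5, dec=2, length 5+2−1 = 6.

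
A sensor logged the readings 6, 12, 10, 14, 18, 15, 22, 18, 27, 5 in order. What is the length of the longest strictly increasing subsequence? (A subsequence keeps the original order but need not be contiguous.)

6

Let dp[i] be the length of the longest such subsequence ending at index i:
i:      1  2  3  4  5  6  7  8  9 10
a[i]:   6 12 10 14 18 15 22 18 27  5
dp:     1  2  2  3  4  4  5  5  6  1
Maximum dp value is 6.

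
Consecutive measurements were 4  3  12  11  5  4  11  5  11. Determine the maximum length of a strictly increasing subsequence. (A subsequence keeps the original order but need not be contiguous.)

4

Track the smallest tail for each achievable length (strict):
4 → extends → [4]
3 → replaces 4 → [3]
12 → extends → [3, 12]
11 → replaces 12 → [3, 11]
5 → replaces 11 → [3, 5]
4 → replaces 5 → [3, 4]
11 → extends → [3, 4, 11]
5 → replaces 11 → [3, 4, 5]
11 → extends → [3, 4, 5, 11]
Four tails, so the longest strictly increasing subsequence has length 4 (e.g. 3, 4, 5, 11).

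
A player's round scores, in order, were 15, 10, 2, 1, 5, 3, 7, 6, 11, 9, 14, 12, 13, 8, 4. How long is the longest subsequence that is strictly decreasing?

Negate each value so 'decreasing' becomes 'increasing', then run patience tails on the negated sequence:
-15 → extends → [-15]
-10 → extends → [-15, -10]
-2 → extends → [-15, -10, -2]
-1 → extends → [-15, -10, -2, -1]
-5 → replaces -2 → [-15, -10, -5, -1]
-3 → replaces -1 → [-15, -10, -5, -3]
-7 → replaces -5 → [-15, -10, -7, -3]
-6 → replaces -3 → [-15, -10, -7, -6]
-11 → replaces -10 → [-15, -11, -7, -6]
-9 → replaces -7 → [-15, -11, -9, -6]
-14 → replaces -11 → [-15, -14, -9, -6]
-12 → replaces -9 → [-15, -14, -12, -6]
-13 → replaces -12 → [-15, -14, -13, -6]
-8 → replaces -6 → [-15, -14, -13, -8]
-4 → extends → [-15, -14, -13, -8, -4]
Five tails, so the longest strictly decreasing subsequence of the original has length 5.

5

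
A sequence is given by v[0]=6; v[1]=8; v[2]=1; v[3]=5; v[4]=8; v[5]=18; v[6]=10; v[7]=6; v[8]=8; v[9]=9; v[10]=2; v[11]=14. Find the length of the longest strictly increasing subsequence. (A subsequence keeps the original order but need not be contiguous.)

6

Let dp[i] be the length of the longest such subsequence ending at index i:
i:      0  1  2  3  4  5  6  7  8  9 10 11
v[i]:   6  8  1  5  8 18 10  6  8  9  2 14
dp:     1  2  1  2  3  4  4  3  4  5  2  6
Maximum dp value is 6.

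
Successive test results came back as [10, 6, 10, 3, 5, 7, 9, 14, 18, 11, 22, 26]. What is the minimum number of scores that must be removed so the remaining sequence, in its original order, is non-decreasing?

4

Fewest deletions = n − (longest non-decreasing subsequence).
Patience tails:
10 → extends → [10]
6 → replaces 10 → [6]
10 → extends → [6, 10]
3 → replaces 6 → [3, 10]
5 → replaces 10 → [3, 5]
7 → extends → [3, 5, 7]
9 → extends → [3, 5, 7, 9]
14 → extends → [3, 5, 7, 9, 14]
18 → extends → [3, 5, 7, 9, 14, 18]
11 → replaces 14 → [3, 5, 7, 9, 11, 18]
22 → extends → [3, 5, 7, 9, 11, 18, 22]
26 → extends → [3, 5, 7, 9, 11, 18, 22, 26]
Longest non-decreasing subsequence has length 8, so deletions = 12 − 8 = 4.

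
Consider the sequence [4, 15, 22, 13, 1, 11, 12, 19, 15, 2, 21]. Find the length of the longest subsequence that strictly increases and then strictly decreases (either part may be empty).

inc[i] = longest strictly increasing subsequence ending at i; dec[i] = longest strictly decreasing subsequence starting at i:
i:      1  2  3  4  5  6  7  8  9 10 11
a[i]:   4 15 22 13  1 11 12 19 15  2 21
inc:    1  2  3  2  1  2  3  4  4  2  5
dec:    2  4  4  3  1  2  2  3  2  1  1
Best peak at i=3 (value 22): inc=3, dec=4, length 3+4−1 = 6.

6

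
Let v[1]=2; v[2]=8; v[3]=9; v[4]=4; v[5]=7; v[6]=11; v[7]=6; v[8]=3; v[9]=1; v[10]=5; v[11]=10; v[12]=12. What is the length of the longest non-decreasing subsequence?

5

Let dp[i] be the length of the longest such subsequence ending at index i:
i:      1  2  3  4  5  6  7  8  9 10 11 12
v[i]:   2  8  9  4  7 11  6  3  1  5 10 12
dp:     1  2  3  2  3  4  3  2  1  3  4  5
Maximum dp value is 5.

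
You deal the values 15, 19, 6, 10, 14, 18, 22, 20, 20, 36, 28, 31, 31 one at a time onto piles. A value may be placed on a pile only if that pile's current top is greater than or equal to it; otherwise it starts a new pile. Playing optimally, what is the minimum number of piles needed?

Place each on the leftmost legal pile:
15 → new pile 1 (tops now [15])
19 → new pile 2 (tops now [15, 19])
6 → pile 1 (tops now [6, 19])
10 → pile 2 (tops now [6, 10])
14 → new pile 3 (tops now [6, 10, 14])
18 → new pile 4 (tops now [6, 10, 14, 18])
22 → new pile 5 (tops now [6, 10, 14, 18, 22])
20 → pile 5 (tops now [6, 10, 14, 18, 20])
20 → pile 5 (tops now [6, 10, 14, 18, 20])
36 → new pile 6 (tops now [6, 10, 14, 18, 20, 36])
28 → pile 6 (tops now [6, 10, 14, 18, 20, 28])
31 → new pile 7 (tops now [6, 10, 14, 18, 20, 28, 31])
31 → pile 7 (tops now [6, 10, 14, 18, 20, 28, 31])
Seven piles.

7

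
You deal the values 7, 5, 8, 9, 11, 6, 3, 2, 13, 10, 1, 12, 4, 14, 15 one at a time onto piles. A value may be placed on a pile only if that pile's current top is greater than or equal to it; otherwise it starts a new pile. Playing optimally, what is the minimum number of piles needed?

The minimum number of non-increasing subsequences covering a sequence equals the length of its longest strictly increasing subsequence.
LIS length is 7 (e.g. 7, 8, 9, 11, 13, 14, 15), so 7 piles are needed.

7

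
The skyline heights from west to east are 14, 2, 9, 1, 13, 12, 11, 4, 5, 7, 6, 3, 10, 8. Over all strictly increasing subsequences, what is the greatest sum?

Let S[i] be the best sum of a strictly increasing subsequence ending at i:
i:      1  2  3  4  5  6  7  8  9 10 11 12 13 14
a[i]:  14  2  9  1 13 12 11  4  5  7  6  3 10  8
S:     14  2 11  1 24 23 22  6 11 18 17  5 28 26
Maximum is 28 (e.g. 2 + 4 + 5 + 7 + 10).

28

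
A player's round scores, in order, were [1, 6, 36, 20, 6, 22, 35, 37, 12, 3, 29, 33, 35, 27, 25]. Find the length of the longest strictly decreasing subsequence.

Let dp[i] be the longest strictly decreasing subsequence ending at i:
i:      1  2  3  4  5  6  7  8  9 10 11 12 13 14 15
a[i]:   1  6 36 20  6 22 35 37 12  3 29 33 35 27 25
dp:     1  1  1  2  3  2  2  1  3  4  3  3  2  4  5
Maximum is 5.

5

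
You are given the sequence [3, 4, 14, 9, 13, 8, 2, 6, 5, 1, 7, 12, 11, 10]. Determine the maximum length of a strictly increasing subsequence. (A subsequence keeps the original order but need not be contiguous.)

Track the smallest tail for each achievable length (strict):
3 → extends → [3]
4 → extends → [3, 4]
14 → extends → [3, 4, 14]
9 → replaces 14 → [3, 4, 9]
13 → extends → [3, 4, 9, 13]
8 → replaces 9 → [3, 4, 8, 13]
2 → replaces 3 → [2, 4, 8, 13]
6 → replaces 8 → [2, 4, 6, 13]
5 → replaces 6 → [2, 4, 5, 13]
1 → replaces 2 → [1, 4, 5, 13]
7 → replaces 13 → [1, 4, 5, 7]
12 → extends → [1, 4, 5, 7, 12]
11 → replaces 12 → [1, 4, 5, 7, 11]
10 → replaces 11 → [1, 4, 5, 7, 10]
Five tails, so the longest strictly increasing subsequence has length 5 (e.g. 3, 4, 6, 7, 12).

5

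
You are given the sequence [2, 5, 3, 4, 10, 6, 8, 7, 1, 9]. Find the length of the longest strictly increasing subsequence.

Track the smallest tail for each achievable length (strict):
2 → extends → [2]
5 → extends → [2, 5]
3 → replaces 5 → [2, 3]
4 → extends → [2, 3, 4]
10 → extends → [2, 3, 4, 10]
6 → replaces 10 → [2, 3, 4, 6]
8 → extends → [2, 3, 4, 6, 8]
7 → replaces 8 → [2, 3, 4, 6, 7]
1 → replaces 2 → [1, 3, 4, 6, 7]
9 → extends → [1, 3, 4, 6, 7, 9]
Six tails, so the longest strictly increasing subsequence has length 6 (e.g. 2, 3, 4, 6, 8, 9).

6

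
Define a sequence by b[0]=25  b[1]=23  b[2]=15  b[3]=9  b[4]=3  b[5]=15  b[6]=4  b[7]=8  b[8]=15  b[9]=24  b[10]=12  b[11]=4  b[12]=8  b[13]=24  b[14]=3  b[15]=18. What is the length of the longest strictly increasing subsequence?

5

Let dp[i] be the length of the longest such subsequence ending at index i:
i:      0  1  2  3  4  5  6  7  8  9 10 11 12 13 14 15
b[i]:  25 23 15  9  3 15  4  8 15 24 12  4  8 24  3 18
dp:     1  1  1  1  1  2  2  3  4  5  4  2  3  5  1  5
Maximum dp value is 5.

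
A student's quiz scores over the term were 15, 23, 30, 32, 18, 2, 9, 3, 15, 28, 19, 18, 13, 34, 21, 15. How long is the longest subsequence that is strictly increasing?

5

Track the smallest tail for each achievable length (strict):
15 → extends → [15]
23 → extends → [15, 23]
30 → extends → [15, 23, 30]
32 → extends → [15, 23, 30, 32]
18 → replaces 23 → [15, 18, 30, 32]
2 → replaces 15 → [2, 18, 30, 32]
9 → replaces 18 → [2, 9, 30, 32]
3 → replaces 9 → [2, 3, 30, 32]
15 → replaces 30 → [2, 3, 15, 32]
28 → replaces 32 → [2, 3, 15, 28]
19 → replaces 28 → [2, 3, 15, 19]
18 → replaces 19 → [2, 3, 15, 18]
13 → replaces 15 → [2, 3, 13, 18]
34 → extends → [2, 3, 13, 18, 34]
21 → replaces 34 → [2, 3, 13, 18, 21]
15 → replaces 18 → [2, 3, 13, 15, 21]
Five tails, so the longest strictly increasing subsequence has length 5 (e.g. 15, 23, 30, 32, 34).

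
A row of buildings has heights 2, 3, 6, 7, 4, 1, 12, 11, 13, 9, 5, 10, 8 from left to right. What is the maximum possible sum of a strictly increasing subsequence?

43

Let S[i] be the best sum of a strictly increasing subsequence ending at i:
i:      1  2  3  4  5  6  7  8  9 10 11 12 13
a[i]:   2  3  6  7  4  1 12 11 13  9  5 10  8
S:      2  5 11 18  9  1 30 29 43 27 14 37 26
Maximum is 43 (e.g. 2 + 3 + 6 + 7 + 12 + 13).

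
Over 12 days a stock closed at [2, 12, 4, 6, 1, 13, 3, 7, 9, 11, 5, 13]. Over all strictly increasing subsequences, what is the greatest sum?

52

Let S[i] be the best sum of a strictly increasing subsequence ending at i:
i:      1  2  3  4  5  6  7  8  9 10 11 12
a[i]:   2 12  4  6  1 13  3  7  9 11  5 13
S:      2 14  6 12  1 27  5 19 28 39 11 52
Maximum is 52 (e.g. 2 + 4 + 6 + 7 + 9 + 11 + 13).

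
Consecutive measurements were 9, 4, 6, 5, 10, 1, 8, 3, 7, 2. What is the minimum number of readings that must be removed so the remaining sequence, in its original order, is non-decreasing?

7

Fewest deletions = n − (longest non-decreasing subsequence).
Patience tails:
9 → extends → [9]
4 → replaces 9 → [4]
6 → extends → [4, 6]
5 → replaces 6 → [4, 5]
10 → extends → [4, 5, 10]
1 → replaces 4 → [1, 5, 10]
8 → replaces 10 → [1, 5, 8]
3 → replaces 5 → [1, 3, 8]
7 → replaces 8 → [1, 3, 7]
2 → replaces 3 → [1, 2, 7]
Longest non-decreasing subsequence has length 3, so deletions = 10 − 3 = 7.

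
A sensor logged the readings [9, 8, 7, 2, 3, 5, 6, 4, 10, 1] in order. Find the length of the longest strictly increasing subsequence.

5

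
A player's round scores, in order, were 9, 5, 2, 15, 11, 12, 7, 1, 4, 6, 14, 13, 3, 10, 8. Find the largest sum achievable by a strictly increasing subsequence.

46

Let S[i] be the best sum of a strictly increasing subsequence ending at i:
i:      1  2  3  4  5  6  7  8  9 10 11 12 13 14 15
a[i]:   9  5  2 15 11 12  7  1  4  6 14 13  3 10  8
S:      9  5  2 24 20 32 12  1  6 12 46 45  5 22 20
Maximum is 46 (e.g. 9 + 11 + 12 + 14).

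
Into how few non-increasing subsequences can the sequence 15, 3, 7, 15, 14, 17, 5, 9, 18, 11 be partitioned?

The minimum number of non-increasing subsequences covering a sequence equals the length of its longest strictly increasing subsequence.
LIS length is 5 (e.g. 3, 7, 15, 17, 18), so 5 piles are needed.

5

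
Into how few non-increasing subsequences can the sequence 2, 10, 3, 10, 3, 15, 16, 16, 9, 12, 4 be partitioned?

The minimum number of non-increasing subsequences covering a sequence equals the length of its longest strictly increasing subsequence.
LIS length is 5 (e.g. 2, 3, 10, 15, 16), so 5 piles are needed.

5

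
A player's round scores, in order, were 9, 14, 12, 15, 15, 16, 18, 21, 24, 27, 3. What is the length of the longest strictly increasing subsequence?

8

Track the smallest tail for each achievable length (strict):
9 → extends → [9]
14 → extends → [9, 14]
12 → replaces 14 → [9, 12]
15 → extends → [9, 12, 15]
15 → already a tail → [9, 12, 15]
16 → extends → [9, 12, 15, 16]
18 → extends → [9, 12, 15, 16, 18]
21 → extends → [9, 12, 15, 16, 18, 21]
24 → extends → [9, 12, 15, 16, 18, 21, 24]
27 → extends → [9, 12, 15, 16, 18, 21, 24, 27]
3 → replaces 9 → [3, 12, 15, 16, 18, 21, 24, 27]
Eight tails, so the longest strictly increasing subsequence has length 8 (e.g. 9, 14, 15, 16, 18, 21, 24, 27).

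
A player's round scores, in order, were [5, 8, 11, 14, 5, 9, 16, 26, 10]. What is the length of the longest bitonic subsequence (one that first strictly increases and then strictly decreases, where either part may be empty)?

inc[i] = longest strictly increasing subsequence ending at i; dec[i] = longest strictly decreasing subsequence starting at i:
i:      1  2  3  4  5  6  7  8  9
a[i]:   5  8 11 14  5  9 16 26 10
inc:    1  2  3  4  1  3  5  6  4
dec:    1  2  2  2  1  1  2  2  1
Best peak at i=8 (value 26): inc=6, dec=2, length 6+2−1 = 7.

7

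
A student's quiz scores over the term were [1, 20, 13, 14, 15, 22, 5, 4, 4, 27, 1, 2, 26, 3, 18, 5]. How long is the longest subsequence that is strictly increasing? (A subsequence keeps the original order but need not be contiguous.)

Let dp[i] be the length of the longest such subsequence ending at index i:
i:      1  2  3  4  5  6  7  8  9 10 11 12 13 14 15 16
a[i]:   1 20 13 14 15 22  5  4  4 27  1  2 26  3 18  5
dp:     1  2  2  3  4  5  2  2  2  6  1  2  6  3  5  4
Maximum dp value is 6.

6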